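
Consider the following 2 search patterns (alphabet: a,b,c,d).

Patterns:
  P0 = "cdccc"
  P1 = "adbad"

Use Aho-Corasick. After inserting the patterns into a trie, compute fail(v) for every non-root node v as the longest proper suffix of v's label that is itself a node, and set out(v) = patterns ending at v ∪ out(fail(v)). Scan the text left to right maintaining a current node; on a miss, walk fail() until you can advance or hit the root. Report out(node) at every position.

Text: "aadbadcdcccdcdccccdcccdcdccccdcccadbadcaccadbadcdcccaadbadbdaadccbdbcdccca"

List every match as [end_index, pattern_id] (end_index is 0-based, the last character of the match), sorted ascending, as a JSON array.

Build:
Trie (insert patterns):
  n0 'ε': a→6 c→1
  n1 'c': d→2
  n2 'cd': c→3
  n3 'cdc': c→4
  n4 'cdcc': c→5
  n5 'cdccc': ·  ←P0
  n6 'a': d→7
  n7 'ad': b→8
  n8 'adb': a→9
  n9 'adba': d→10
  n10 'adbad': ·  ←P1

BFS fail/out derivation:
  n1('c'): parent n0 fail=0; on 'c' 0 → fail=0;  out ∅∪∅=∅
  n6('a'): parent n0 fail=0; on 'a' 0 → fail=0;  out ∅∪∅=∅
  n2('cd'): parent n1 fail=0; on 'd' 0 → fail=0;  out ∅∪∅=∅
  n7('ad'): parent n6 fail=0; on 'd' 0 → fail=0;  out ∅∪∅=∅
  n3('cdc'): parent n2 fail=0; on 'c' 0 → fail=1;  out ∅∪∅=∅
  n8('adb'): parent n7 fail=0; on 'b' 0 → fail=0;  out ∅∪∅=∅
  n4('cdcc'): parent n3 fail=1; on 'c' 1→0 → fail=1;  out ∅∪∅=∅
  n9('adba'): parent n8 fail=0; on 'a' 0 → fail=6;  out ∅∪∅=∅
  n5('cdccc'): parent n4 fail=1; on 'c' 1→0 → fail=1;  out {0}∪∅={0}
  n10('adbad'): parent n9 fail=6; on 'd' 6 → fail=7;  out {1}∪∅={1}

Text stream:
[0] read 'a'  n0⇒n6
[1] read 'a'  n6⇒n6 (fail-walked)
[2] read 'd'  n6⇒n7
[3] read 'b'  n7⇒n8
[4] read 'a'  n8⇒n9
[5] read 'd'  n9⇒n10  emit P1@[1:5]
[6] read 'c'  n10⇒n1 (fail-walked)
[7] read 'd'  n1⇒n2
[8] read 'c'  n2⇒n3
[9] read 'c'  n3⇒n4
[10] read 'c'  n4⇒n5  emit P0@[6:10]
[11] read 'd'  n5⇒n2 (fail-walked)
[12] read 'c'  n2⇒n3
[13] read 'd'  n3⇒n2 (fail-walked)
[14] read 'c'  n2⇒n3
[15] read 'c'  n3⇒n4
[16] read 'c'  n4⇒n5  emit P0@[12:16]
[17] read 'c'  n5⇒n1 (fail-walked)
[18] read 'd'  n1⇒n2
[19] read 'c'  n2⇒n3
[20] read 'c'  n3⇒n4
[21] read 'c'  n4⇒n5  emit P0@[17:21]
[22] read 'd'  n5⇒n2 (fail-walked)
[23] read 'c'  n2⇒n3
[24] read 'd'  n3⇒n2 (fail-walked)
[25] read 'c'  n2⇒n3
[26] read 'c'  n3⇒n4
[27] read 'c'  n4⇒n5  emit P0@[23:27]
[28] read 'c'  n5⇒n1 (fail-walked)
[29] read 'd'  n1⇒n2
[30] read 'c'  n2⇒n3
[31] read 'c'  n3⇒n4
[32] read 'c'  n4⇒n5  emit P0@[28:32]
[33] read 'a'  n5⇒n6 (fail-walked)
[34] read 'd'  n6⇒n7
[35] read 'b'  n7⇒n8
[36] read 'a'  n8⇒n9
[37] read 'd'  n9⇒n10  emit P1@[33:37]
[38] read 'c'  n10⇒n1 (fail-walked)
[39] read 'a'  n1⇒n6 (fail-walked)
[40] read 'c'  n6⇒n1 (fail-walked)
[41] read 'c'  n1⇒n1 (fail-walked)
[42] read 'a'  n1⇒n6 (fail-walked)
[43] read 'd'  n6⇒n7
[44] read 'b'  n7⇒n8
[45] read 'a'  n8⇒n9
[46] read 'd'  n9⇒n10  emit P1@[42:46]
[47] read 'c'  n10⇒n1 (fail-walked)
[48] read 'd'  n1⇒n2
[49] read 'c'  n2⇒n3
[50] read 'c'  n3⇒n4
[51] read 'c'  n4⇒n5  emit P0@[47:51]
[52] read 'a'  n5⇒n6 (fail-walked)
[53] read 'a'  n6⇒n6 (fail-walked)
[54] read 'd'  n6⇒n7
[55] read 'b'  n7⇒n8
[56] read 'a'  n8⇒n9
[57] read 'd'  n9⇒n10  emit P1@[53:57]
[58] read 'b'  n10⇒n8 (fail-walked)
[59] read 'd'  n8⇒n0 (fail-walked)
[60] read 'a'  n0⇒n6
[61] read 'a'  n6⇒n6 (fail-walked)
[62] read 'd'  n6⇒n7
[63] read 'c'  n7⇒n1 (fail-walked)
[64] read 'c'  n1⇒n1 (fail-walked)
[65] read 'b'  n1⇒n0 (fail-walked)
[66] read 'd'  n0⇒n0
[67] read 'b'  n0⇒n0
[68] read 'c'  n0⇒n1
[69] read 'd'  n1⇒n2
[70] read 'c'  n2⇒n3
[71] read 'c'  n3⇒n4
[72] read 'c'  n4⇒n5  emit P0@[68:72]
[73] read 'a'  n5⇒n6 (fail-walked)

Matches: [[5,1],[10,0],[16,0],[21,0],[27,0],[32,0],[37,1],[46,1],[51,0],[57,1],[72,0]]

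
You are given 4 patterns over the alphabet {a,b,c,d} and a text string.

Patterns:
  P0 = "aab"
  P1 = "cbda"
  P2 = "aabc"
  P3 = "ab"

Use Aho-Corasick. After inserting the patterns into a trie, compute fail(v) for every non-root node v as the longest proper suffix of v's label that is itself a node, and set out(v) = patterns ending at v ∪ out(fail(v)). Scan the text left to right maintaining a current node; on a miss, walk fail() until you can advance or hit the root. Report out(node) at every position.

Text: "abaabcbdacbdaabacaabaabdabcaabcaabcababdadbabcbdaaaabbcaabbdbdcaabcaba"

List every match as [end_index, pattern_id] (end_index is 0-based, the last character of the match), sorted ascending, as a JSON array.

Build automaton:
Trie nodes:
  n0 'ε': a→1 c→4
  n1 'a': a→2 b→9
  n2 'aa': b→3
  n3 'aab': c→8  [P0 ends]
  n4 'c': b→5
  n5 'cb': d→6
  n6 'cbd': a→7
  n7 'cbda': ·  [P1 ends]
  n8 'aabc': ·  [P2 ends]
  n9 'ab': ·  [P3 ends]

Failure links (BFS by depth):
  n1('a'): parent n0 fail=0; on 'a' 0 → fail=0;  out ∅∪∅=∅
  n4('c'): parent n0 fail=0; on 'c' 0 → fail=0;  out ∅∪∅=∅
  n2('aa'): parent n1 fail=0; on 'a' 0 → fail=1;  out ∅∪∅=∅
  n5('cb'): parent n4 fail=0; on 'b' 0 → fail=0;  out ∅∪∅=∅
  n9('ab'): parent n1 fail=0; on 'b' 0 → fail=0;  out {3}∪∅={3}
  n3('aab'): parent n2 fail=1; on 'b' 1 → fail=9;  out {0}∪{3}={0,3}
  n6('cbd'): parent n5 fail=0; on 'd' 0 → fail=0;  out ∅∪∅=∅
  n7('cbda'): parent n6 fail=0; on 'a' 0 → fail=1;  out {1}∪∅={1}
  n8('aabc'): parent n3 fail=9; on 'c' 9→0 → fail=4;  out {2}∪∅={2}

Run:
i=0 'a': node 0→1
i=1 'b': node 1→9  ** P3@[0:1]
i=2 'a': node 9→1 (via fail)
i=3 'a': node 1→2
i=4 'b': node 2→3  ** P0@[2:4],P3@[3:4]
i=5 'c': node 3→8  ** P2@[2:5]
i=6 'b': node 8→5 (via fail)
i=7 'd': node 5→6
i=8 'a': node 6→7  ** P1@[5:8]
i=9 'c': node 7→4 (via fail)
i=10 'b': node 4→5
i=11 'd': node 5→6
i=12 'a': node 6→7  ** P1@[9:12]
i=13 'a': node 7→2 (via fail)
i=14 'b': node 2→3  ** P0@[12:14],P3@[13:14]
i=15 'a': node 3→1 (via fail)
i=16 'c': node 1→4 (via fail)
i=17 'a': node 4→1 (via fail)
i=18 'a': node 1→2
i=19 'b': node 2→3  ** P0@[17:19],P3@[18:19]
i=20 'a': node 3→1 (via fail)
i=21 'a': node 1→2
i=22 'b': node 2→3  ** P0@[20:22],P3@[21:22]
i=23 'd': node 3→0 (via fail)
i=24 'a': node 0→1
i=25 'b': node 1→9  ** P3@[24:25]
i=26 'c': node 9→4 (via fail)
i=27 'a': node 4→1 (via fail)
i=28 'a': node 1→2
i=29 'b': node 2→3  ** P0@[27:29],P3@[28:29]
i=30 'c': node 3→8  ** P2@[27:30]
i=31 'a': node 8→1 (via fail)
i=32 'a': node 1→2
i=33 'b': node 2→3  ** P0@[31:33],P3@[32:33]
i=34 'c': node 3→8  ** P2@[31:34]
i=35 'a': node 8→1 (via fail)
i=36 'b': node 1→9  ** P3@[35:36]
i=37 'a': node 9→1 (via fail)
i=38 'b': node 1→9  ** P3@[37:38]
i=39 'd': node 9→0 (via fail)
i=40 'a': node 0→1
i=41 'd': node 1→0 (via fail)
i=42 'b': node 0→0
i=43 'a': node 0→1
i=44 'b': node 1→9  ** P3@[43:44]
i=45 'c': node 9→4 (via fail)
i=46 'b': node 4→5
i=47 'd': node 5→6
i=48 'a': node 6→7  ** P1@[45:48]
i=49 'a': node 7→2 (via fail)
i=50 'a': node 2→2 (via fail)
i=51 'a': node 2→2 (via fail)
i=52 'b': node 2→3  ** P0@[50:52],P3@[51:52]
i=53 'b': node 3→0 (via fail)
i=54 'c': node 0→4
i=55 'a': node 4→1 (via fail)
i=56 'a': node 1→2
i=57 'b': node 2→3  ** P0@[55:57],P3@[56:57]
i=58 'b': node 3→0 (via fail)
i=59 'd': node 0→0
i=60 'b': node 0→0
i=61 'd': node 0→0
i=62 'c': node 0→4
i=63 'a': node 4→1 (via fail)
i=64 'a': node 1→2
i=65 'b': node 2→3  ** P0@[63:65],P3@[64:65]
i=66 'c': node 3→8  ** P2@[63:66]
i=67 'a': node 8→1 (via fail)
i=68 'b': node 1→9  ** P3@[67:68]
i=69 'a': node 9→1 (via fail)

Result: [[1,3],[4,0],[4,3],[5,2],[8,1],[12,1],[14,0],[14,3],[19,0],[19,3],[22,0],[22,3],[25,3],[29,0],[29,3],[30,2],[33,0],[33,3],[34,2],[36,3],[38,3],[44,3],[48,1],[52,0],[52,3],[57,0],[57,3],[65,0],[65,3],[66,2],[68,3]]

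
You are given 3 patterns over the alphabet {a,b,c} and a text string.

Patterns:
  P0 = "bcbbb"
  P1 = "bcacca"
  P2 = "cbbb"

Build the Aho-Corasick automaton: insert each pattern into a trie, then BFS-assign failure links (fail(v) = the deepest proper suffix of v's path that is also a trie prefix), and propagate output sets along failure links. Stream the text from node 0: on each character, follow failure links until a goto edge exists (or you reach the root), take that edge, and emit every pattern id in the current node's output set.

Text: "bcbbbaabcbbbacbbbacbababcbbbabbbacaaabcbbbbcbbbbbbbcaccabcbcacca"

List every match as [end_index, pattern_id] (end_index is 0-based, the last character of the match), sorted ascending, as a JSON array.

Construct AC machine:
Trie nodes:
  n0 'ε': b→1 c→10
  n1 'b': c→2
  n2 'bc': a→6 b→3
  n3 'bcb': b→4
  n4 'bcbb': b→5
  n5 'bcbbb': ·  [P0 ends]
  n6 'bca': c→7
  n7 'bcac': c→8
  n8 'bcacc': a→9
  n9 'bcacca': ·  [P1 ends]
  n10 'c': b→11
  n11 'cb': b→12
  n12 'cbb': b→13
  n13 'cbbb': ·  [P2 ends]

BFS fail/out derivation:
  n1('b'): parent n0 fail=0; on 'b' 0 → fail=0;  out ∅∪∅=∅
  n10('c'): parent n0 fail=0; on 'c' 0 → fail=0;  out ∅∪∅=∅
  n2('bc'): parent n1 fail=0; on 'c' 0 → fail=10;  out ∅∪∅=∅
  n11('cb'): parent n10 fail=0; on 'b' 0 → fail=1;  out ∅∪∅=∅
  n3('bcb'): parent n2 fail=10; on 'b' 10 → fail=11;  out ∅∪∅=∅
  n6('bca'): parent n2 fail=10; on 'a' 10→0 → fail=0;  out ∅∪∅=∅
  n12('cbb'): parent n11 fail=1; on 'b' 1→0 → fail=1;  out ∅∪∅=∅
  n4('bcbb'): parent n3 fail=11; on 'b' 11 → fail=12;  out ∅∪∅=∅
  n7('bcac'): parent n6 fail=0; on 'c' 0 → fail=10;  out ∅∪∅=∅
  n13('cbbb'): parent n12 fail=1; on 'b' 1→0 → fail=1;  out {2}∪∅={2}
  n5('bcbbb'): parent n4 fail=12; on 'b' 12 → fail=13;  out {0}∪{2}={0,2}
  n8('bcacc'): parent n7 fail=10; on 'c' 10→0 → fail=10;  out ∅∪∅=∅
  n9('bcacca'): parent n8 fail=10; on 'a' 10→0 → fail=0;  out {1}∪∅={1}

Scan:
i=0 'b': node 0→1
i=1 'c': node 1→2
i=2 'b': node 2→3
i=3 'b': node 3→4
i=4 'b': node 4→5  emit P0@[0:4],P2@[1:4]
i=5 'a': node 5→0 (via fail)
i=6 'a': node 0→0
i=7 'b': node 0→1
i=8 'c': node 1→2
i=9 'b': node 2→3
i=10 'b': node 3→4
i=11 'b': node 4→5  emit P0@[7:11],P2@[8:11]
i=12 'a': node 5→0 (via fail)
i=13 'c': node 0→10
i=14 'b': node 10→11
i=15 'b': node 11→12
i=16 'b': node 12→13  emit P2@[13:16]
i=17 'a': node 13→0 (via fail)
i=18 'c': node 0→10
i=19 'b': node 10→11
i=20 'a': node 11→0 (via fail)
i=21 'b': node 0→1
i=22 'a': node 1→0 (via fail)
i=23 'b': node 0→1
i=24 'c': node 1→2
i=25 'b': node 2→3
i=26 'b': node 3→4
i=27 'b': node 4→5  emit P0@[23:27],P2@[24:27]
i=28 'a': node 5→0 (via fail)
i=29 'b': node 0→1
i=30 'b': node 1→1 (via fail)
i=31 'b': node 1→1 (via fail)
i=32 'a': node 1→0 (via fail)
i=33 'c': node 0→10
i=34 'a': node 10→0 (via fail)
i=35 'a': node 0→0
i=36 'a': node 0→0
i=37 'b': node 0→1
i=38 'c': node 1→2
i=39 'b': node 2→3
i=40 'b': node 3→4
i=41 'b': node 4→5  emit P0@[37:41],P2@[38:41]
i=42 'b': node 5→1 (via fail)
i=43 'c': node 1→2
i=44 'b': node 2→3
i=45 'b': node 3→4
i=46 'b': node 4→5  emit P0@[42:46],P2@[43:46]
i=47 'b': node 5→1 (via fail)
i=48 'b': node 1→1 (via fail)
i=49 'b': node 1→1 (via fail)
i=50 'b': node 1→1 (via fail)
i=51 'c': node 1→2
i=52 'a': node 2→6
i=53 'c': node 6→7
i=54 'c': node 7→8
i=55 'a': node 8→9  emit P1@[50:55]
i=56 'b': node 9→1 (via fail)
i=57 'c': node 1→2
i=58 'b': node 2→3
i=59 'c': node 3→2 (via fail)
i=60 'a': node 2→6
i=61 'c': node 6→7
i=62 'c': node 7→8
i=63 'a': node 8→9  emit P1@[58:63]

Matches: [[4,0],[4,2],[11,0],[11,2],[16,2],[27,0],[27,2],[41,0],[41,2],[46,0],[46,2],[55,1],[63,1]]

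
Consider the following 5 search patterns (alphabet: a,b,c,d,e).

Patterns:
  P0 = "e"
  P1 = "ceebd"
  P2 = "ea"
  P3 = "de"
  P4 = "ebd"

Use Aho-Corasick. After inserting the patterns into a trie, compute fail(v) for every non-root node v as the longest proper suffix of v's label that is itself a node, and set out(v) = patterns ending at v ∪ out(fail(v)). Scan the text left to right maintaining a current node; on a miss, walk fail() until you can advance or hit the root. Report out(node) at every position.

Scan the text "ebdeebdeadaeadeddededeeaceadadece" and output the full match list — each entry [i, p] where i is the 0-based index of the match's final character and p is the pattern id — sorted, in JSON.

Construct AC machine:
Trie (insert patterns):
  n0 'ε': c→2 d→8 e→1
  n1 'e': a→7 b→10  ←P0
  n2 'c': e→3
  n3 'ce': e→4
  n4 'cee': b→5
  n5 'ceeb': d→6
  n6 'ceebd': ·  ←P1
  n7 'ea': ·  ←P2
  n8 'd': e→9
  n9 'de': ·  ←P3
  n10 'eb': d→11
  n11 'ebd': ·  ←P4

Failure links (BFS by depth):
  n1('e'): parent n0 fail=0; on 'e' 0 → fail=0;  out {0}∪∅={0}
  n2('c'): parent n0 fail=0; on 'c' 0 → fail=0;  out ∅∪∅=∅
  n8('d'): parent n0 fail=0; on 'd' 0 → fail=0;  out ∅∪∅=∅
  n3('ce'): parent n2 fail=0; on 'e' 0 → fail=1;  out ∅∪{0}={0}
  n7('ea'): parent n1 fail=0; on 'a' 0 → fail=0;  out {2}∪∅={2}
  n9('de'): parent n8 fail=0; on 'e' 0 → fail=1;  out {3}∪{0}={0,3}
  n10('eb'): parent n1 fail=0; on 'b' 0 → fail=0;  out ∅∪∅=∅
  n4('cee'): parent n3 fail=1; on 'e' 1→0 → fail=1;  out ∅∪{0}={0}
  n11('ebd'): parent n10 fail=0; on 'd' 0 → fail=8;  out {4}∪∅={4}
  n5('ceeb'): parent n4 fail=1; on 'b' 1 → fail=10;  out ∅∪∅=∅
  n6('ceebd'): parent n5 fail=10; on 'd' 10 → fail=11;  out {1}∪{4}={1,4}

Scan:
pos 0 'e': at 1  ** P0@[0:0]
pos 1 'b': at 10
pos 2 'd': at 11  ** P4@[0:2]
pos 3 'e': at 9 ·f  ** P0@[3:3],P3@[2:3]
pos 4 'e': at 1 ·f  ** P0@[4:4]
pos 5 'b': at 10
pos 6 'd': at 11  ** P4@[4:6]
pos 7 'e': at 9 ·f  ** P0@[7:7],P3@[6:7]
pos 8 'a': at 7 ·f  ** P2@[7:8]
pos 9 'd': at 8 ·f
pos 10 'a': at 0 ·f
pos 11 'e': at 1  ** P0@[11:11]
pos 12 'a': at 7  ** P2@[11:12]
pos 13 'd': at 8 ·f
pos 14 'e': at 9  ** P0@[14:14],P3@[13:14]
pos 15 'd': at 8 ·f
pos 16 'd': at 8 ·f
pos 17 'e': at 9  ** P0@[17:17],P3@[16:17]
pos 18 'd': at 8 ·f
pos 19 'e': at 9  ** P0@[19:19],P3@[18:19]
pos 20 'd': at 8 ·f
pos 21 'e': at 9  ** P0@[21:21],P3@[20:21]
pos 22 'e': at 1 ·f  ** P0@[22:22]
pos 23 'a': at 7  ** P2@[22:23]
pos 24 'c': at 2 ·f
pos 25 'e': at 3  ** P0@[25:25]
pos 26 'a': at 7 ·f  ** P2@[25:26]
pos 27 'd': at 8 ·f
pos 28 'a': at 0 ·f
pos 29 'd': at 8
pos 30 'e': at 9  ** P0@[30:30],P3@[29:30]
pos 31 'c': at 2 ·f
pos 32 'e': at 3  ** P0@[32:32]

All matches (sorted): [[0,0],[2,4],[3,0],[3,3],[4,0],[6,4],[7,0],[7,3],[8,2],[11,0],[12,2],[14,0],[14,3],[17,0],[17,3],[19,0],[19,3],[21,0],[21,3],[22,0],[23,2],[25,0],[26,2],[30,0],[30,3],[32,0]]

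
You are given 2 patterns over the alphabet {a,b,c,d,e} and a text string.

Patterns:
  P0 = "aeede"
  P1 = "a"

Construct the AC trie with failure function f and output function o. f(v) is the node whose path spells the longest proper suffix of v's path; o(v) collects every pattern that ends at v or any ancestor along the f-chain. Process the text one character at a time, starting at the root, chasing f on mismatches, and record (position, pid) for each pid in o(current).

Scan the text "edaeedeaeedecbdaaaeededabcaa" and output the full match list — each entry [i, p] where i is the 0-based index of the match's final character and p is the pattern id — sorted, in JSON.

Build automaton:
Trie (insert patterns):
  n0 'ε': a→1
  n1 'a': e→2  [P1 ends]
  n2 'ae': e→3
  n3 'aee': d→4
  n4 'aeed': e→5
  n5 'aeede': ·  [P0 ends]

BFS fail/out derivation:
  fail(1) 'a': from fail(0)=0 chase 'a': 0 ⇒ 0;  out={1}∪out(0)={1}
  fail(2) 'ae': from fail(1)=0 chase 'e': 0 ⇒ 0;  out=∅∪out(0)=∅
  fail(3) 'aee': from fail(2)=0 chase 'e': 0 ⇒ 0;  out=∅∪out(0)=∅
  fail(4) 'aeed': from fail(3)=0 chase 'd': 0 ⇒ 0;  out=∅∪out(0)=∅
  fail(5) 'aeede': from fail(4)=0 chase 'e': 0 ⇒ 0;  out={0}∪out(0)={0}

Scan:
[0] read 'e'  n0⇒n0
[1] read 'd'  n0⇒n0
[2] read 'a'  n0⇒n1  ** P1@[2:2]
[3] read 'e'  n1⇒n2
[4] read 'e'  n2⇒n3
[5] read 'd'  n3⇒n4
[6] read 'e'  n4⇒n5  ** P0@[2:6]
[7] read 'a'  n5⇒n1 (fail-walked)  ** P1@[7:7]
[8] read 'e'  n1⇒n2
[9] read 'e'  n2⇒n3
[10] read 'd'  n3⇒n4
[11] read 'e'  n4⇒n5  ** P0@[7:11]
[12] read 'c'  n5⇒n0 (fail-walked)
[13] read 'b'  n0⇒n0
[14] read 'd'  n0⇒n0
[15] read 'a'  n0⇒n1  ** P1@[15:15]
[16] read 'a'  n1⇒n1 (fail-walked)  ** P1@[16:16]
[17] read 'a'  n1⇒n1 (fail-walked)  ** P1@[17:17]
[18] read 'e'  n1⇒n2
[19] read 'e'  n2⇒n3
[20] read 'd'  n3⇒n4
[21] read 'e'  n4⇒n5  ** P0@[17:21]
[22] read 'd'  n5⇒n0 (fail-walked)
[23] read 'a'  n0⇒n1  ** P1@[23:23]
[24] read 'b'  n1⇒n0 (fail-walked)
[25] read 'c'  n0⇒n0
[26] read 'a'  n0⇒n1  ** P1@[26:26]
[27] read 'a'  n1⇒n1 (fail-walked)  ** P1@[27:27]

Result: [[2,1],[6,0],[7,1],[11,0],[15,1],[16,1],[17,1],[21,0],[23,1],[26,1],[27,1]]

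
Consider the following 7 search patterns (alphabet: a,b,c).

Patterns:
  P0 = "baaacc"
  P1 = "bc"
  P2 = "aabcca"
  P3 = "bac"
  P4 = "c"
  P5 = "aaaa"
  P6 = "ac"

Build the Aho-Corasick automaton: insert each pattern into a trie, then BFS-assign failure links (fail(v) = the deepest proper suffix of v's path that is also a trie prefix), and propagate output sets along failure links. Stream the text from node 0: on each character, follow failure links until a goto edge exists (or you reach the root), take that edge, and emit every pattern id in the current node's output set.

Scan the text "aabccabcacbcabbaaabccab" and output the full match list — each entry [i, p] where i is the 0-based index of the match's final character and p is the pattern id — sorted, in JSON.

Build automaton:
Trie (insert patterns):
  0='ε' goto a→8 b→1 c→15
  1='b' goto a→2 c→7
  2='ba' goto a→3 c→14
  3='baa' goto a→4
  4='baaa' goto c→5
  5='baaac' goto c→6
  6='baaacc' goto ·  [P0 ends]
  7='bc' goto ·  [P1 ends]
  8='a' goto a→9 c→18
  9='aa' goto a→16 b→10
  10='aab' goto c→11
  11='aabc' goto c→12
  12='aabcc' goto a→13
  13='aabcca' goto ·  [P2 ends]
  14='bac' goto ·  [P3 ends]
  15='c' goto ·  [P4 ends]
  16='aaa' goto a→17
  17='aaaa' goto ·  [P5 ends]
  18='ac' goto ·  [P6 ends]

Failure links (BFS by depth):
  fail(1) 'b': from fail(0)=0 chase 'b': 0 ⇒ 0;  out=∅∪out(0)=∅
  fail(8) 'a': from fail(0)=0 chase 'a': 0 ⇒ 0;  out=∅∪out(0)=∅
  fail(15) 'c': from fail(0)=0 chase 'c': 0 ⇒ 0;  out={4}∪out(0)={4}
  fail(2) 'ba': from fail(1)=0 chase 'a': 0 ⇒ 8;  out=∅∪out(8)=∅
  fail(7) 'bc': from fail(1)=0 chase 'c': 0 ⇒ 15;  out={1}∪out(15)={1,4}
  fail(9) 'aa': from fail(8)=0 chase 'a': 0 ⇒ 8;  out=∅∪out(8)=∅
  fail(18) 'ac': from fail(8)=0 chase 'c': 0 ⇒ 15;  out={6}∪out(15)={4,6}
  fail(3) 'baa': from fail(2)=8 chase 'a': 8 ⇒ 9;  out=∅∪out(9)=∅
  fail(10) 'aab': from fail(9)=8 chase 'b': 8→0 ⇒ 1;  out=∅∪out(1)=∅
  fail(14) 'bac': from fail(2)=8 chase 'c': 8 ⇒ 18;  out={3}∪out(18)={3,4,6}
  fail(16) 'aaa': from fail(9)=8 chase 'a': 8 ⇒ 9;  out=∅∪out(9)=∅
  fail(4) 'baaa': from fail(3)=9 chase 'a': 9 ⇒ 16;  out=∅∪out(16)=∅
  fail(11) 'aabc': from fail(10)=1 chase 'c': 1 ⇒ 7;  out=∅∪out(7)={1,4}
  fail(17) 'aaaa': from fail(16)=9 chase 'a': 9 ⇒ 16;  out={5}∪out(16)={5}
  fail(5) 'baaac': from fail(4)=16 chase 'c': 16→9→8 ⇒ 18;  out=∅∪out(18)={4,6}
  fail(12) 'aabcc': from fail(11)=7 chase 'c': 7→15→0 ⇒ 15;  out=∅∪out(15)={4}
  fail(6) 'baaacc': from fail(5)=18 chase 'c': 18→15→0 ⇒ 15;  out={0}∪out(15)={0,4}
  fail(13) 'aabcca': from fail(12)=15 chase 'a': 15→0 ⇒ 8;  out={2}∪out(8)={2}

Scan:
pos 0 'a': at 8
pos 1 'a': at 9
pos 2 'b': at 10
pos 3 'c': at 11  emit P1@[2:3],P4@[3:3]
pos 4 'c': at 12  emit P4@[4:4]
pos 5 'a': at 13  emit P2@[0:5]
pos 6 'b': at 1 ·f
pos 7 'c': at 7  emit P1@[6:7],P4@[7:7]
pos 8 'a': at 8 ·f
pos 9 'c': at 18  emit P4@[9:9],P6@[8:9]
pos 10 'b': at 1 ·f
pos 11 'c': at 7  emit P1@[10:11],P4@[11:11]
pos 12 'a': at 8 ·f
pos 13 'b': at 1 ·f
pos 14 'b': at 1 ·f
pos 15 'a': at 2
pos 16 'a': at 3
pos 17 'a': at 4
pos 18 'b': at 10 ·f
pos 19 'c': at 11  emit P1@[18:19],P4@[19:19]
pos 20 'c': at 12  emit P4@[20:20]
pos 21 'a': at 13  emit P2@[16:21]
pos 22 'b': at 1 ·f

All matches (sorted): [[3,1],[3,4],[4,4],[5,2],[7,1],[7,4],[9,4],[9,6],[11,1],[11,4],[19,1],[19,4],[20,4],[21,2]]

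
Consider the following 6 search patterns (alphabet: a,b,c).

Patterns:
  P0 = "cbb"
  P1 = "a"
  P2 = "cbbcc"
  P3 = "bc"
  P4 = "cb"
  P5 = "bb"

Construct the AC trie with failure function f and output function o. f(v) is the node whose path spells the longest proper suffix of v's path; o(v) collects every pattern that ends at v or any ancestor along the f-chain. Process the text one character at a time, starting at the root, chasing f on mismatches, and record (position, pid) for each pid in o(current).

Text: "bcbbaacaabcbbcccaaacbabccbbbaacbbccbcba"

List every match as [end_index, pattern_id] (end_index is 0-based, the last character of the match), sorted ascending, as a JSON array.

Construct AC machine:
Trie (insert patterns):
  0='ε' goto a→4 b→7 c→1
  1='c' goto b→2
  2='cb' goto b→3  ←P4
  3='cbb' goto c→5  ←P0
  4='a' goto ·  ←P1
  5='cbbc' goto c→6
  6='cbbcc' goto ·  ←P2
  7='b' goto b→9 c→8
  8='bc' goto ·  ←P3
  9='bb' goto ·  ←P5

BFS fail/out derivation:
  n1('c'): parent n0 fail=0; on 'c' 0 → fail=0;  out ∅∪∅=∅
  n4('a'): parent n0 fail=0; on 'a' 0 → fail=0;  out {1}∪∅={1}
  n7('b'): parent n0 fail=0; on 'b' 0 → fail=0;  out ∅∪∅=∅
  n2('cb'): parent n1 fail=0; on 'b' 0 → fail=7;  out {4}∪∅={4}
  n8('bc'): parent n7 fail=0; on 'c' 0 → fail=1;  out {3}∪∅={3}
  n9('bb'): parent n7 fail=0; on 'b' 0 → fail=7;  out {5}∪∅={5}
  n3('cbb'): parent n2 fail=7; on 'b' 7 → fail=9;  out {0}∪{5}={0,5}
  n5('cbbc'): parent n3 fail=9; on 'c' 9→7 → fail=8;  out ∅∪{3}={3}
  n6('cbbcc'): parent n5 fail=8; on 'c' 8→1→0 → fail=1;  out {2}∪∅={2}

Text stream:
[0] read 'b'  n0⇒n7
[1] read 'c'  n7⇒n8  emit P3@[0:1]
[2] read 'b'  n8⇒n2 (via fail)  emit P4@[1:2]
[3] read 'b'  n2⇒n3  emit P0@[1:3],P5@[2:3]
[4] read 'a'  n3⇒n4 (via fail)  emit P1@[4:4]
[5] read 'a'  n4⇒n4 (via fail)  emit P1@[5:5]
[6] read 'c'  n4⇒n1 (via fail)
[7] read 'a'  n1⇒n4 (via fail)  emit P1@[7:7]
[8] read 'a'  n4⇒n4 (via fail)  emit P1@[8:8]
[9] read 'b'  n4⇒n7 (via fail)
[10] read 'c'  n7⇒n8  emit P3@[9:10]
[11] read 'b'  n8⇒n2 (via fail)  emit P4@[10:11]
[12] read 'b'  n2⇒n3  emit P0@[10:12],P5@[11:12]
[13] read 'c'  n3⇒n5  emit P3@[12:13]
[14] read 'c'  n5⇒n6  emit P2@[10:14]
[15] read 'c'  n6⇒n1 (via fail)
[16] read 'a'  n1⇒n4 (via fail)  emit P1@[16:16]
[17] read 'a'  n4⇒n4 (via fail)  emit P1@[17:17]
[18] read 'a'  n4⇒n4 (via fail)  emit P1@[18:18]
[19] read 'c'  n4⇒n1 (via fail)
[20] read 'b'  n1⇒n2  emit P4@[19:20]
[21] read 'a'  n2⇒n4 (via fail)  emit P1@[21:21]
[22] read 'b'  n4⇒n7 (via fail)
[23] read 'c'  n7⇒n8  emit P3@[22:23]
[24] read 'c'  n8⇒n1 (via fail)
[25] read 'b'  n1⇒n2  emit P4@[24:25]
[26] read 'b'  n2⇒n3  emit P0@[24:26],P5@[25:26]
[27] read 'b'  n3⇒n9 (via fail)  emit P5@[26:27]
[28] read 'a'  n9⇒n4 (via fail)  emit P1@[28:28]
[29] read 'a'  n4⇒n4 (via fail)  emit P1@[29:29]
[30] read 'c'  n4⇒n1 (via fail)
[31] read 'b'  n1⇒n2  emit P4@[30:31]
[32] read 'b'  n2⇒n3  emit P0@[30:32],P5@[31:32]
[33] read 'c'  n3⇒n5  emit P3@[32:33]
[34] read 'c'  n5⇒n6  emit P2@[30:34]
[35] read 'b'  n6⇒n2 (via fail)  emit P4@[34:35]
[36] read 'c'  n2⇒n8 (via fail)  emit P3@[35:36]
[37] read 'b'  n8⇒n2 (via fail)  emit P4@[36:37]
[38] read 'a'  n2⇒n4 (via fail)  emit P1@[38:38]

All matches (sorted): [[1,3],[2,4],[3,0],[3,5],[4,1],[5,1],[7,1],[8,1],[10,3],[11,4],[12,0],[12,5],[13,3],[14,2],[16,1],[17,1],[18,1],[20,4],[21,1],[23,3],[25,4],[26,0],[26,5],[27,5],[28,1],[29,1],[31,4],[32,0],[32,5],[33,3],[34,2],[35,4],[36,3],[37,4],[38,1]]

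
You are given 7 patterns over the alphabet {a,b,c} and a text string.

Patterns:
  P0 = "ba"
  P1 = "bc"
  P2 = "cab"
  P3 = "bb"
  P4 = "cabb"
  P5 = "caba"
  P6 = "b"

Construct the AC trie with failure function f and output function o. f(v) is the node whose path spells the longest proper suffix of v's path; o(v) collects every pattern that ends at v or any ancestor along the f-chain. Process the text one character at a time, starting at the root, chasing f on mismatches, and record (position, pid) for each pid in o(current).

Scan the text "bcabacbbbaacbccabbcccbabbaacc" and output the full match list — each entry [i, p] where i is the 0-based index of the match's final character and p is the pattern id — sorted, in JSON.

Build:
Trie nodes:
  n0 'ε': b→1 c→4
  n1 'b': a→2 b→7 c→3  ←P6
  n2 'ba': ·  ←P0
  n3 'bc': ·  ←P1
  n4 'c': a→5
  n5 'ca': b→6
  n6 'cab': a→9 b→8  ←P2
  n7 'bb': ·  ←P3
  n8 'cabb': ·  ←P4
  n9 'caba': ·  ←P5

BFS fail/out derivation:
  fail(1) 'b': from fail(0)=0 chase 'b': 0 ⇒ 0;  out={6}∪out(0)={6}
  fail(4) 'c': from fail(0)=0 chase 'c': 0 ⇒ 0;  out=∅∪out(0)=∅
  fail(2) 'ba': from fail(1)=0 chase 'a': 0 ⇒ 0;  out={0}∪out(0)={0}
  fail(3) 'bc': from fail(1)=0 chase 'c': 0 ⇒ 4;  out={1}∪out(4)={1}
  fail(5) 'ca': from fail(4)=0 chase 'a': 0 ⇒ 0;  out=∅∪out(0)=∅
  fail(7) 'bb': from fail(1)=0 chase 'b': 0 ⇒ 1;  out={3}∪out(1)={3,6}
  fail(6) 'cab': from fail(5)=0 chase 'b': 0 ⇒ 1;  out={2}∪out(1)={2,6}
  fail(8) 'cabb': from fail(6)=1 chase 'b': 1 ⇒ 7;  out={4}∪out(7)={3,4,6}
  fail(9) 'caba': from fail(6)=1 chase 'a': 1 ⇒ 2;  out={5}∪out(2)={0,5}

Text stream:
pos 0 'b': at 1  ** P6@[0:0]
pos 1 'c': at 3  ** P1@[0:1]
pos 2 'a': at 5 (via fail)
pos 3 'b': at 6  ** P2@[1:3],P6@[3:3]
pos 4 'a': at 9  ** P0@[3:4],P5@[1:4]
pos 5 'c': at 4 (via fail)
pos 6 'b': at 1 (via fail)  ** P6@[6:6]
pos 7 'b': at 7  ** P3@[6:7],P6@[7:7]
pos 8 'b': at 7 (via fail)  ** P3@[7:8],P6@[8:8]
pos 9 'a': at 2 (via fail)  ** P0@[8:9]
pos 10 'a': at 0 (via fail)
pos 11 'c': at 4
pos 12 'b': at 1 (via fail)  ** P6@[12:12]
pos 13 'c': at 3  ** P1@[12:13]
pos 14 'c': at 4 (via fail)
pos 15 'a': at 5
pos 16 'b': at 6  ** P2@[14:16],P6@[16:16]
pos 17 'b': at 8  ** P3@[16:17],P4@[14:17],P6@[17:17]
pos 18 'c': at 3 (via fail)  ** P1@[17:18]
pos 19 'c': at 4 (via fail)
pos 20 'c': at 4 (via fail)
pos 21 'b': at 1 (via fail)  ** P6@[21:21]
pos 22 'a': at 2  ** P0@[21:22]
pos 23 'b': at 1 (via fail)  ** P6@[23:23]
pos 24 'b': at 7  ** P3@[23:24],P6@[24:24]
pos 25 'a': at 2 (via fail)  ** P0@[24:25]
pos 26 'a': at 0 (via fail)
pos 27 'c': at 4
pos 28 'c': at 4 (via fail)

Result: [[0,6],[1,1],[3,2],[3,6],[4,0],[4,5],[6,6],[7,3],[7,6],[8,3],[8,6],[9,0],[12,6],[13,1],[16,2],[16,6],[17,3],[17,4],[17,6],[18,1],[21,6],[22,0],[23,6],[24,3],[24,6],[25,0]]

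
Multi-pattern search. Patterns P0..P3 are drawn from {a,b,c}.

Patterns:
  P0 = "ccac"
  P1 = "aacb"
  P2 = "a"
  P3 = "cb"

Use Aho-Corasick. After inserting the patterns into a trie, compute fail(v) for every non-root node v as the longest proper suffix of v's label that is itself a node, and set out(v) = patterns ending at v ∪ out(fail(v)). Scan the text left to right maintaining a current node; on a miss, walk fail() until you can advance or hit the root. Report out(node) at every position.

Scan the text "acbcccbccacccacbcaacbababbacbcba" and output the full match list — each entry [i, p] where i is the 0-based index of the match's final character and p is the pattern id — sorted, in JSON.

Construct AC machine:
Trie nodes:
  n0 'ε': a→5 c→1
  n1 'c': b→9 c→2
  n2 'cc': a→3
  n3 'cca': c→4
  n4 'ccac': ·  ←P0
  n5 'a': a→6  ←P2
  n6 'aa': c→7
  n7 'aac': b→8
  n8 'aacb': ·  ←P1
  n9 'cb': ·  ←P3

Failure links (BFS by depth):
  n1('c'): parent n0 fail=0; on 'c' 0 → fail=0;  out ∅∪∅=∅
  n5('a'): parent n0 fail=0; on 'a' 0 → fail=0;  out {2}∪∅={2}
  n2('cc'): parent n1 fail=0; on 'c' 0 → fail=1;  out ∅∪∅=∅
  n6('aa'): parent n5 fail=0; on 'a' 0 → fail=5;  out ∅∪{2}={2}
  n9('cb'): parent n1 fail=0; on 'b' 0 → fail=0;  out {3}∪∅={3}
  n3('cca'): parent n2 fail=1; on 'a' 1→0 → fail=5;  out ∅∪{2}={2}
  n7('aac'): parent n6 fail=5; on 'c' 5→0 → fail=1;  out ∅∪∅=∅
  n4('ccac'): parent n3 fail=5; on 'c' 5→0 → fail=1;  out {0}∪∅={0}
  n8('aacb'): parent n7 fail=1; on 'b' 1 → fail=9;  out {1}∪{3}={1,3}

Run:
pos 0 'a': at 5  emit P2@[0:0]
pos 1 'c': at 1 (via fail)
pos 2 'b': at 9  emit P3@[1:2]
pos 3 'c': at 1 (via fail)
pos 4 'c': at 2
pos 5 'c': at 2 (via fail)
pos 6 'b': at 9 (via fail)  emit P3@[5:6]
pos 7 'c': at 1 (via fail)
pos 8 'c': at 2
pos 9 'a': at 3  emit P2@[9:9]
pos 10 'c': at 4  emit P0@[7:10]
pos 11 'c': at 2 (via fail)
pos 12 'c': at 2 (via fail)
pos 13 'a': at 3  emit P2@[13:13]
pos 14 'c': at 4  emit P0@[11:14]
pos 15 'b': at 9 (via fail)  emit P3@[14:15]
pos 16 'c': at 1 (via fail)
pos 17 'a': at 5 (via fail)  emit P2@[17:17]
pos 18 'a': at 6  emit P2@[18:18]
pos 19 'c': at 7
pos 20 'b': at 8  emit P1@[17:20],P3@[19:20]
pos 21 'a': at 5 (via fail)  emit P2@[21:21]
pos 22 'b': at 0 (via fail)
pos 23 'a': at 5  emit P2@[23:23]
pos 24 'b': at 0 (via fail)
pos 25 'b': at 0
pos 26 'a': at 5  emit P2@[26:26]
pos 27 'c': at 1 (via fail)
pos 28 'b': at 9  emit P3@[27:28]
pos 29 'c': at 1 (via fail)
pos 30 'b': at 9  emit P3@[29:30]
pos 31 'a': at 5 (via fail)  emit P2@[31:31]

Matches: [[0,2],[2,3],[6,3],[9,2],[10,0],[13,2],[14,0],[15,3],[17,2],[18,2],[20,1],[20,3],[21,2],[23,2],[26,2],[28,3],[30,3],[31,2]]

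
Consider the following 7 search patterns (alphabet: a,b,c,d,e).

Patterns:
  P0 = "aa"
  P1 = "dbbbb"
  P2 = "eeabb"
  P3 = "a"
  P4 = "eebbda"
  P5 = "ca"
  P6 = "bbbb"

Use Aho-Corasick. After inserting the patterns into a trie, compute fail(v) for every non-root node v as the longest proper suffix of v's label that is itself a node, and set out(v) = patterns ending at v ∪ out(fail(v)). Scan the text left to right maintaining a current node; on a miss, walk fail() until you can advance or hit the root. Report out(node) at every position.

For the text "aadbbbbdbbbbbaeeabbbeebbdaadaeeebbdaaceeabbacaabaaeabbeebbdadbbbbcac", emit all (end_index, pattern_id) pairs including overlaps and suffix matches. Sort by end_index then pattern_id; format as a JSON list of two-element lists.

Construct AC machine:
Trie (insert patterns):
  n0 'ε': a→1 b→19 c→17 d→3 e→8
  n1 'a': a→2  [P3 ends]
  n2 'aa': ·  [P0 ends]
  n3 'd': b→4
  n4 'db': b→5
  n5 'dbb': b→6
  n6 'dbbb': b→7
  n7 'dbbbb': ·  [P1 ends]
  n8 'e': e→9
  n9 'ee': a→10 b→13
  n10 'eea': b→11
  n11 'eeab': b→12
  n12 'eeabb': ·  [P2 ends]
  n13 'eeb': b→14
  n14 'eebb': d→15
  n15 'eebbd': a→16
  n16 'eebbda': ·  [P4 ends]
  n17 'c': a→18
  n18 'ca': ·  [P5 ends]
  n19 'b': b→20
  n20 'bb': b→21
  n21 'bbb': b→22
  n22 'bbbb': ·  [P6 ends]

BFS fail/out derivation:
  n1('a'): parent n0 fail=0; on 'a' 0 → fail=0;  out {3}∪∅={3}
  n3('d'): parent n0 fail=0; on 'd' 0 → fail=0;  out ∅∪∅=∅
  n8('e'): parent n0 fail=0; on 'e' 0 → fail=0;  out ∅∪∅=∅
  n17('c'): parent n0 fail=0; on 'c' 0 → fail=0;  out ∅∪∅=∅
  n19('b'): parent n0 fail=0; on 'b' 0 → fail=0;  out ∅∪∅=∅
  n2('aa'): parent n1 fail=0; on 'a' 0 → fail=1;  out {0}∪{3}={0,3}
  n4('db'): parent n3 fail=0; on 'b' 0 → fail=19;  out ∅∪∅=∅
  n9('ee'): parent n8 fail=0; on 'e' 0 → fail=8;  out ∅∪∅=∅
  n18('ca'): parent n17 fail=0; on 'a' 0 → fail=1;  out {5}∪{3}={3,5}
  n20('bb'): parent n19 fail=0; on 'b' 0 → fail=19;  out ∅∪∅=∅
  n5('dbb'): parent n4 fail=19; on 'b' 19 → fail=20;  out ∅∪∅=∅
  n10('eea'): parent n9 fail=8; on 'a' 8→0 → fail=1;  out ∅∪{3}={3}
  n13('eeb'): parent n9 fail=8; on 'b' 8→0 → fail=19;  out ∅∪∅=∅
  n21('bbb'): parent n20 fail=19; on 'b' 19 → fail=20;  out ∅∪∅=∅
  n6('dbbb'): parent n5 fail=20; on 'b' 20 → fail=21;  out ∅∪∅=∅
  n11('eeab'): parent n10 fail=1; on 'b' 1→0 → fail=19;  out ∅∪∅=∅
  n14('eebb'): parent n13 fail=19; on 'b' 19 → fail=20;  out ∅∪∅=∅
  n22('bbbb'): parent n21 fail=20; on 'b' 20 → fail=21;  out {6}∪∅={6}
  n7('dbbbb'): parent n6 fail=21; on 'b' 21 → fail=22;  out {1}∪{6}={1,6}
  n12('eeabb'): parent n11 fail=19; on 'b' 19 → fail=20;  out {2}∪∅={2}
  n15('eebbd'): parent n14 fail=20; on 'd' 20→19→0 → fail=3;  out ∅∪∅=∅
  n16('eebbda'): parent n15 fail=3; on 'a' 3→0 → fail=1;  out {4}∪{3}={3,4}

Run:
pos 0 'a': at 1  → match P3@[0:0]
pos 1 'a': at 2  → match P0@[0:1],P3@[1:1]
pos 2 'd': at 3 (via fail)
pos 3 'b': at 4
pos 4 'b': at 5
pos 5 'b': at 6
pos 6 'b': at 7  → match P1@[2:6],P6@[3:6]
pos 7 'd': at 3 (via fail)
pos 8 'b': at 4
pos 9 'b': at 5
pos 10 'b': at 6
pos 11 'b': at 7  → match P1@[7:11],P6@[8:11]
pos 12 'b': at 22 (via fail)  → match P6@[9:12]
pos 13 'a': at 1 (via fail)  → match P3@[13:13]
pos 14 'e': at 8 (via fail)
pos 15 'e': at 9
pos 16 'a': at 10  → match P3@[16:16]
pos 17 'b': at 11
pos 18 'b': at 12  → match P2@[14:18]
pos 19 'b': at 21 (via fail)
pos 20 'e': at 8 (via fail)
pos 21 'e': at 9
pos 22 'b': at 13
pos 23 'b': at 14
pos 24 'd': at 15
pos 25 'a': at 16  → match P3@[25:25],P4@[20:25]
pos 26 'a': at 2 (via fail)  → match P0@[25:26],P3@[26:26]
pos 27 'd': at 3 (via fail)
pos 28 'a': at 1 (via fail)  → match P3@[28:28]
pos 29 'e': at 8 (via fail)
pos 30 'e': at 9
pos 31 'e': at 9 (via fail)
pos 32 'b': at 13
pos 33 'b': at 14
pos 34 'd': at 15
pos 35 'a': at 16  → match P3@[35:35],P4@[30:35]
pos 36 'a': at 2 (via fail)  → match P0@[35:36],P3@[36:36]
pos 37 'c': at 17 (via fail)
pos 38 'e': at 8 (via fail)
pos 39 'e': at 9
pos 40 'a': at 10  → match P3@[40:40]
pos 41 'b': at 11
pos 42 'b': at 12  → match P2@[38:42]
pos 43 'a': at 1 (via fail)  → match P3@[43:43]
pos 44 'c': at 17 (via fail)
pos 45 'a': at 18  → match P3@[45:45],P5@[44:45]
pos 46 'a': at 2 (via fail)  → match P0@[45:46],P3@[46:46]
pos 47 'b': at 19 (via fail)
pos 48 'a': at 1 (via fail)  → match P3@[48:48]
pos 49 'a': at 2  → match P0@[48:49],P3@[49:49]
pos 50 'e': at 8 (via fail)
pos 51 'a': at 1 (via fail)  → match P3@[51:51]
pos 52 'b': at 19 (via fail)
pos 53 'b': at 20
pos 54 'e': at 8 (via fail)
pos 55 'e': at 9
pos 56 'b': at 13
pos 57 'b': at 14
pos 58 'd': at 15
pos 59 'a': at 16  → match P3@[59:59],P4@[54:59]
pos 60 'd': at 3 (via fail)
pos 61 'b': at 4
pos 62 'b': at 5
pos 63 'b': at 6
pos 64 'b': at 7  → match P1@[60:64],P6@[61:64]
pos 65 'c': at 17 (via fail)
pos 66 'a': at 18  → match P3@[66:66],P5@[65:66]
pos 67 'c': at 17 (via fail)

Matches: [[0,3],[1,0],[1,3],[6,1],[6,6],[11,1],[11,6],[12,6],[13,3],[16,3],[18,2],[25,3],[25,4],[26,0],[26,3],[28,3],[35,3],[35,4],[36,0],[36,3],[40,3],[42,2],[43,3],[45,3],[45,5],[46,0],[46,3],[48,3],[49,0],[49,3],[51,3],[59,3],[59,4],[64,1],[64,6],[66,3],[66,5]]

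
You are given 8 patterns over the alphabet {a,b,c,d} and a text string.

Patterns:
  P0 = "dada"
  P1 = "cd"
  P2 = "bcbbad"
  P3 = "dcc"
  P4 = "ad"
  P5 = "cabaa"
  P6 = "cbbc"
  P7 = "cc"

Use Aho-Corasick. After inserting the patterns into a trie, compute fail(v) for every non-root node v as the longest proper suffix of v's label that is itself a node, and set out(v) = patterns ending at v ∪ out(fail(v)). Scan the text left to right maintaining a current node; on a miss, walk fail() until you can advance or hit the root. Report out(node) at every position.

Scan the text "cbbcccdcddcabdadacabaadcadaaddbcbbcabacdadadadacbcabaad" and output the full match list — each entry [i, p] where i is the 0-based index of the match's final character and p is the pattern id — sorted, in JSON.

Build automaton:
Trie (insert patterns):
  0='ε' goto a→15 b→7 c→5 d→1
  1='d' goto a→2 c→13
  2='da' goto d→3
  3='dad' goto a→4
  4='dada' goto ·  [P0 ends]
  5='c' goto a→17 b→21 c→24 d→6
  6='cd' goto ·  [P1 ends]
  7='b' goto c→8
  8='bc' goto b→9
  9='bcb' goto b→10
  10='bcbb' goto a→11
  11='bcbba' goto d→12
  12='bcbbad' goto ·  [P2 ends]
  13='dc' goto c→14
  14='dcc' goto ·  [P3 ends]
  15='a' goto d→16
  16='ad' goto ·  [P4 ends]
  17='ca' goto b→18
  18='cab' goto a→19
  19='caba' goto a→20
  20='cabaa' goto ·  [P5 ends]
  21='cb' goto b→22
  22='cbb' goto c→23
  23='cbbc' goto ·  [P6 ends]
  24='cc' goto ·  [P7 ends]

Failure links (BFS by depth):
  fail(1) 'd': from fail(0)=0 chase 'd': 0 ⇒ 0;  out=∅∪out(0)=∅
  fail(5) 'c': from fail(0)=0 chase 'c': 0 ⇒ 0;  out=∅∪out(0)=∅
  fail(7) 'b': from fail(0)=0 chase 'b': 0 ⇒ 0;  out=∅∪out(0)=∅
  fail(15) 'a': from fail(0)=0 chase 'a': 0 ⇒ 0;  out=∅∪out(0)=∅
  fail(2) 'da': from fail(1)=0 chase 'a': 0 ⇒ 15;  out=∅∪out(15)=∅
  fail(6) 'cd': from fail(5)=0 chase 'd': 0 ⇒ 1;  out={1}∪out(1)={1}
  fail(8) 'bc': from fail(7)=0 chase 'c': 0 ⇒ 5;  out=∅∪out(5)=∅
  fail(13) 'dc': from fail(1)=0 chase 'c': 0 ⇒ 5;  out=∅∪out(5)=∅
  fail(16) 'ad': from fail(15)=0 chase 'd': 0 ⇒ 1;  out={4}∪out(1)={4}
  fail(17) 'ca': from fail(5)=0 chase 'a': 0 ⇒ 15;  out=∅∪out(15)=∅
  fail(21) 'cb': from fail(5)=0 chase 'b': 0 ⇒ 7;  out=∅∪out(7)=∅
  fail(24) 'cc': from fail(5)=0 chase 'c': 0 ⇒ 5;  out={7}∪out(5)={7}
  fail(3) 'dad': from fail(2)=15 chase 'd': 15 ⇒ 16;  out=∅∪out(16)={4}
  fail(9) 'bcb': from fail(8)=5 chase 'b': 5 ⇒ 21;  out=∅∪out(21)=∅
  fail(14) 'dcc': from fail(13)=5 chase 'c': 5 ⇒ 24;  out={3}∪out(24)={3,7}
  fail(18) 'cab': from fail(17)=15 chase 'b': 15→0 ⇒ 7;  out=∅∪out(7)=∅
  fail(22) 'cbb': from fail(21)=7 chase 'b': 7→0 ⇒ 7;  out=∅∪out(7)=∅
  fail(4) 'dada': from fail(3)=16 chase 'a': 16→1 ⇒ 2;  out={0}∪out(2)={0}
  fail(10) 'bcbb': from fail(9)=21 chase 'b': 21 ⇒ 22;  out=∅∪out(22)=∅
  fail(19) 'caba': from fail(18)=7 chase 'a': 7→0 ⇒ 15;  out=∅∪out(15)=∅
  fail(23) 'cbbc': from fail(22)=7 chase 'c': 7 ⇒ 8;  out={6}∪out(8)={6}
  fail(11) 'bcbba': from fail(10)=22 chase 'a': 22→7→0 ⇒ 15;  out=∅∪out(15)=∅
  fail(20) 'cabaa': from fail(19)=15 chase 'a': 15→0 ⇒ 15;  out={5}∪out(15)={5}
  fail(12) 'bcbbad': from fail(11)=15 chase 'd': 15 ⇒ 16;  out={2}∪out(16)={2,4}

Text stream:
[0] read 'c'  n0⇒n5
[1] read 'b'  n5⇒n21
[2] read 'b'  n21⇒n22
[3] read 'c'  n22⇒n23  → match P6@[0:3]
[4] read 'c'  n23⇒n24 (fail-walked)  → match P7@[3:4]
[5] read 'c'  n24⇒n24 (fail-walked)  → match P7@[4:5]
[6] read 'd'  n24⇒n6 (fail-walked)  → match P1@[5:6]
[7] read 'c'  n6⇒n13 (fail-walked)
[8] read 'd'  n13⇒n6 (fail-walked)  → match P1@[7:8]
[9] read 'd'  n6⇒n1 (fail-walked)
[10] read 'c'  n1⇒n13
[11] read 'a'  n13⇒n17 (fail-walked)
[12] read 'b'  n17⇒n18
[13] read 'd'  n18⇒n1 (fail-walked)
[14] read 'a'  n1⇒n2
[15] read 'd'  n2⇒n3  → match P4@[14:15]
[16] read 'a'  n3⇒n4  → match P0@[13:16]
[17] read 'c'  n4⇒n5 (fail-walked)
[18] read 'a'  n5⇒n17
[19] read 'b'  n17⇒n18
[20] read 'a'  n18⇒n19
[21] read 'a'  n19⇒n20  → match P5@[17:21]
[22] read 'd'  n20⇒n16 (fail-walked)  → match P4@[21:22]
[23] read 'c'  n16⇒n13 (fail-walked)
[24] read 'a'  n13⇒n17 (fail-walked)
[25] read 'd'  n17⇒n16 (fail-walked)  → match P4@[24:25]
[26] read 'a'  n16⇒n2 (fail-walked)
[27] read 'a'  n2⇒n15 (fail-walked)
[28] read 'd'  n15⇒n16  → match P4@[27:28]
[29] read 'd'  n16⇒n1 (fail-walked)
[30] read 'b'  n1⇒n7 (fail-walked)
[31] read 'c'  n7⇒n8
[32] read 'b'  n8⇒n9
[33] read 'b'  n9⇒n10
[34] read 'c'  n10⇒n23 (fail-walked)  → match P6@[31:34]
[35] read 'a'  n23⇒n17 (fail-walked)
[36] read 'b'  n17⇒n18
[37] read 'a'  n18⇒n19
[38] read 'c'  n19⇒n5 (fail-walked)
[39] read 'd'  n5⇒n6  → match P1@[38:39]
[40] read 'a'  n6⇒n2 (fail-walked)
[41] read 'd'  n2⇒n3  → match P4@[40:41]
[42] read 'a'  n3⇒n4  → match P0@[39:42]
[43] read 'd'  n4⇒n3 (fail-walked)  → match P4@[42:43]
[44] read 'a'  n3⇒n4  → match P0@[41:44]
[45] read 'd'  n4⇒n3 (fail-walked)  → match P4@[44:45]
[46] read 'a'  n3⇒n4  → match P0@[43:46]
[47] read 'c'  n4⇒n5 (fail-walked)
[48] read 'b'  n5⇒n21
[49] read 'c'  n21⇒n8 (fail-walked)
[50] read 'a'  n8⇒n17 (fail-walked)
[51] read 'b'  n17⇒n18
[52] read 'a'  n18⇒n19
[53] read 'a'  n19⇒n20  → match P5@[49:53]
[54] read 'd'  n20⇒n16 (fail-walked)  → match P4@[53:54]

Matches: [[3,6],[4,7],[5,7],[6,1],[8,1],[15,4],[16,0],[21,5],[22,4],[25,4],[28,4],[34,6],[39,1],[41,4],[42,0],[43,4],[44,0],[45,4],[46,0],[53,5],[54,4]]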